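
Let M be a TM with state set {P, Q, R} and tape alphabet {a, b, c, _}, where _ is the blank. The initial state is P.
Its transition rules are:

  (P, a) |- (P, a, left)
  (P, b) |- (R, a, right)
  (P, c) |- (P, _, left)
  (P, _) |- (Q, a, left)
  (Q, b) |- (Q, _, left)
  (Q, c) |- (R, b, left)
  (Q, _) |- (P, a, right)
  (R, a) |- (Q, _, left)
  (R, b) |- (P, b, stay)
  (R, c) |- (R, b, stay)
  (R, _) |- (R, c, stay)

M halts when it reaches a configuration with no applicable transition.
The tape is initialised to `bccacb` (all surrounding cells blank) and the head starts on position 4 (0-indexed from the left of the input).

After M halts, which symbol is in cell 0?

a

P | bcca[c]b   read c → write _, move left, go to P
P | bcc[a]_b   read a → write a, move left, go to P
P | bc[c]a_b   read c → write _, move left, go to P
P | b[c]_a_b   read c → write _, move left, go to P
P | [b]__a_b   read b → write a, move right, go to R
R | a[_]_a_b   read _ → write c, move stay, go to R
R | a[c]_a_b   read c → write b, move stay, go to R
R | a[b]_a_b   read b → write b, move stay, go to P
P | a[b]_a_b   read b → write a, move right, go to R
R | aa[_]a_b   read _ → write c, move stay, go to R
R | aa[c]a_b   read c → write b, move stay, go to R
R | aa[b]a_b   read b → write b, move stay, go to P
P | aa[b]a_b   read b → write a, move right, go to R
R | aaa[a]_b   read a → write _, move left, go to Q
Q | aa[a]__b
Cell 0 holds a when M halts.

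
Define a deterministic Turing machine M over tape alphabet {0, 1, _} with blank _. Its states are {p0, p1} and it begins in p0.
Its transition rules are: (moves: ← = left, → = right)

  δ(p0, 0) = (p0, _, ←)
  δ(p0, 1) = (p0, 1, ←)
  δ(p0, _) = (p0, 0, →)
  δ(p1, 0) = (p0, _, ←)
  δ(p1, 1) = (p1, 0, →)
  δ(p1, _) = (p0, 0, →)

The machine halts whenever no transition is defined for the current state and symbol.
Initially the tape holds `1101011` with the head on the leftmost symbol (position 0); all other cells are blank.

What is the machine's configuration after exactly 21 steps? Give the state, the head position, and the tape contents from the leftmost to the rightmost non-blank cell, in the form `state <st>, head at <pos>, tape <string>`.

state p0, head at -1, tape 00001101011

state=p0 head=0 tape=____[1]101011   (p0,1)→(p0,1,←)
state=p0 head=-1 tape=___[_]1101011   (p0,_)→(p0,0,→)
state=p0 head=0 tape=___0[1]101011   (p0,1)→(p0,1,←)
state=p0 head=-1 tape=___[0]1101011   (p0,0)→(p0,_,←)
state=p0 head=-2 tape=__[_]_1101011   (p0,_)→(p0,0,→)
state=p0 head=-1 tape=__0[_]1101011   (p0,_)→(p0,0,→)
state=p0 head=0 tape=__00[1]101011   (p0,1)→(p0,1,←)
state=p0 head=-1 tape=__0[0]1101011   (p0,0)→(p0,_,←)
state=p0 head=-2 tape=__[0]_1101011   (p0,0)→(p0,_,←)
state=p0 head=-3 tape=_[_]__1101011   (p0,_)→(p0,0,→)
state=p0 head=-2 tape=_0[_]_1101011   (p0,_)→(p0,0,→)
state=p0 head=-1 tape=_00[_]1101011   (p0,_)→(p0,0,→)
state=p0 head=0 tape=_000[1]101011   (p0,1)→(p0,1,←)
state=p0 head=-1 tape=_00[0]1101011   (p0,0)→(p0,_,←)
state=p0 head=-2 tape=_0[0]_1101011   (p0,0)→(p0,_,←)
state=p0 head=-3 tape=_[0]__1101011   (p0,0)→(p0,_,←)
state=p0 head=-4 tape=[_]___1101011   (p0,_)→(p0,0,→)
state=p0 head=-3 tape=0[_]__1101011   (p0,_)→(p0,0,→)
state=p0 head=-2 tape=00[_]_1101011   (p0,_)→(p0,0,→)
state=p0 head=-1 tape=000[_]1101011   (p0,_)→(p0,0,→)
state=p0 head=0 tape=0000[1]101011   (p0,1)→(p0,1,←)
state=p0 head=-1 tape=000[0]1101011
After 21 steps: state p0, head at -1, tape 00001101011.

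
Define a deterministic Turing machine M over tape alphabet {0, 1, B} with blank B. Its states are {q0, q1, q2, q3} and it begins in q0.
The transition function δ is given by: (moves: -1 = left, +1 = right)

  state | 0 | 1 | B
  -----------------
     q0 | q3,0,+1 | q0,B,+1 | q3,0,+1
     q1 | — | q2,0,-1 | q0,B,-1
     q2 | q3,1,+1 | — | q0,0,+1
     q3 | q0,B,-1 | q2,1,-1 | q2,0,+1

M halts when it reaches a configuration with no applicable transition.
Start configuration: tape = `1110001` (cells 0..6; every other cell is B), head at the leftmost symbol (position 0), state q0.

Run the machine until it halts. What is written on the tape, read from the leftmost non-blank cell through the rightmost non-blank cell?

state=q0 head=0 tape=[1]110001   (q0,1)→(q0,B,+1)
state=q0 head=1 tape=B[1]10001   (q0,1)→(q0,B,+1)
state=q0 head=2 tape=BB[1]0001   (q0,1)→(q0,B,+1)
state=q0 head=3 tape=BBB[0]001   (q0,0)→(q3,0,+1)
state=q3 head=4 tape=BBB0[0]01   (q3,0)→(q0,B,-1)
state=q0 head=3 tape=BBB[0]B01   (q0,0)→(q3,0,+1)
state=q3 head=4 tape=BBB0[B]01   (q3,B)→(q2,0,+1)
state=q2 head=5 tape=BBB00[0]1   (q2,0)→(q3,1,+1)
state=q3 head=6 tape=BBB001[1]   (q3,1)→(q2,1,-1)
state=q2 head=5 tape=BBB00[1]1
The non-blank tape span at halt is 0011.

0011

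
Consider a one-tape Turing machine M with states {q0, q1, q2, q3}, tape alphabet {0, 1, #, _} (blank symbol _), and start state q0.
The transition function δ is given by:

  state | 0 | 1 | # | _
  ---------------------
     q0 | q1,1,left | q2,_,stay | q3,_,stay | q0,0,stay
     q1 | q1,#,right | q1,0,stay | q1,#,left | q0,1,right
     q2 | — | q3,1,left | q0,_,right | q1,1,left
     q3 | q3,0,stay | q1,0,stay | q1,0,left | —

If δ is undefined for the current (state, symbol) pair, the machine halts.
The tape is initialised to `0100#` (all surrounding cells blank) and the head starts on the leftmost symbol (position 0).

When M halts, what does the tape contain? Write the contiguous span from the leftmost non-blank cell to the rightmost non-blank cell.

q0 | __[0]100#   read 0 → write 1, move left, go to q1
q1 | _[_]1100#   read _ → write 1, move right, go to q0
q0 | _1[1]100#   read 1 → write _, move stay, go to q2
q2 | _1[_]100#   read _ → write 1, move left, go to q1
q1 | _[1]1100#   read 1 → write 0, move stay, go to q1
q1 | _[0]1100#   read 0 → write #, move right, go to q1
q1 | _#[1]100#   read 1 → write 0, move stay, go to q1
q1 | _#[0]100#   read 0 → write #, move right, go to q1
q1 | _##[1]00#   read 1 → write 0, move stay, go to q1
q1 | _##[0]00#   read 0 → write #, move right, go to q1
q1 | _###[0]0#   read 0 → write #, move right, go to q1
q1 | _####[0]#   read 0 → write #, move right, go to q1
q1 | _#####[#]   read # → write #, move left, go to q1
q1 | _####[#]#   read # → write #, move left, go to q1
q1 | _###[#]##   read # → write #, move left, go to q1
q1 | _##[#]###   read # → write #, move left, go to q1
q1 | _#[#]####   read # → write #, move left, go to q1
q1 | _[#]#####   read # → write #, move left, go to q1
q1 | [_]######   read _ → write 1, move right, go to q0
q0 | 1[#]#####   read # → write _, move stay, go to q3
q3 | 1[_]#####
The non-blank tape span at halt is 1_#####.

1_#####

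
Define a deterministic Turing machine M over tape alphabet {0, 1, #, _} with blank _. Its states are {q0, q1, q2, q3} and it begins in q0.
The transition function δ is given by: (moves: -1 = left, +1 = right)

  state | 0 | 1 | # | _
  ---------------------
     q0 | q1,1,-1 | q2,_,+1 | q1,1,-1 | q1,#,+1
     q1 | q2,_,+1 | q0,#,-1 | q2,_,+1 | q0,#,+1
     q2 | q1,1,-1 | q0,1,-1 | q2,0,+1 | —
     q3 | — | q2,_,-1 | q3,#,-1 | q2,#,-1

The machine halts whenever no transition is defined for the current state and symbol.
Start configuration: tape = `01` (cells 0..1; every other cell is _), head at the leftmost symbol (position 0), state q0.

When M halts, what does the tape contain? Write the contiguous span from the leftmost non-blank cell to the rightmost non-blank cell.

q0 | __[0]1_   read 0 → write 1, move -1, go to q1
q1 | _[_]11_   read _ → write #, move +1, go to q0
q0 | _#[1]1_   read 1 → write _, move +1, go to q2
q2 | _#_[1]_   read 1 → write 1, move -1, go to q0
q0 | _#[_]1_   read _ → write #, move +1, go to q1
q1 | _##[1]_   read 1 → write #, move -1, go to q0
q0 | _#[#]#_   read # → write 1, move -1, go to q1
q1 | _[#]1#_   read # → write _, move +1, go to q2
q2 | __[1]#_   read 1 → write 1, move -1, go to q0
q0 | _[_]1#_   read _ → write #, move +1, go to q1
q1 | _#[1]#_   read 1 → write #, move -1, go to q0
q0 | _[#]##_   read # → write 1, move -1, go to q1
q1 | [_]1##_   read _ → write #, move +1, go to q0
q0 | #[1]##_   read 1 → write _, move +1, go to q2
q2 | #_[#]#_   read # → write 0, move +1, go to q2
q2 | #_0[#]_   read # → write 0, move +1, go to q2
q2 | #_00[_]
The non-blank tape span at halt is #_00.

#_00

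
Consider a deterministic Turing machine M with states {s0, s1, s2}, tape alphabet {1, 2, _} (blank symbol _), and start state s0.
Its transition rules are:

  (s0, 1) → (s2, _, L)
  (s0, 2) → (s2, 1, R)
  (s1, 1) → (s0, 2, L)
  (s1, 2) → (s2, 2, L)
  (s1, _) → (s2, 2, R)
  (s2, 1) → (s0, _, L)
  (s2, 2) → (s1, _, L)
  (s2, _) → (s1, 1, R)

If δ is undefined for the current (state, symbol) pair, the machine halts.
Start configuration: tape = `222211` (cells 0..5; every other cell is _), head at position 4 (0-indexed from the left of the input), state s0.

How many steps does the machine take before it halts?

8

s0 | __2222[1]1   read 1 → write _, move L, go to s2
s2 | __222[2]_1   read 2 → write _, move L, go to s1
s1 | __22[2]__1   read 2 → write 2, move L, go to s2
s2 | __2[2]2__1   read 2 → write _, move L, go to s1
s1 | __[2]_2__1   read 2 → write 2, move L, go to s2
s2 | _[_]2_2__1   read _ → write 1, move R, go to s1
s1 | _1[2]_2__1   read 2 → write 2, move L, go to s2
s2 | _[1]2_2__1   read 1 → write _, move L, go to s0
s0 | [_]_2_2__1
M halts after 8 transitions.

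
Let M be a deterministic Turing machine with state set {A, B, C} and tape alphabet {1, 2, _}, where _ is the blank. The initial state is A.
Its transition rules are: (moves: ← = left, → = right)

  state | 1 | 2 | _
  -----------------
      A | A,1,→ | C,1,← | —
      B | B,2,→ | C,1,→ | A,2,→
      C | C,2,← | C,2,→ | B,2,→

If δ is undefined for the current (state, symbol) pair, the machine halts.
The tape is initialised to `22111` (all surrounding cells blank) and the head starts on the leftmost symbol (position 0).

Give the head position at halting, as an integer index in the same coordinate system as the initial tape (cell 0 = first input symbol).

7

state=A head=0 tape=_[2]2111___   (A,2)→(C,1,←)
state=C head=-1 tape=[_]12111___   (C,_)→(B,2,→)
state=B head=0 tape=2[1]2111___   (B,1)→(B,2,→)
state=B head=1 tape=22[2]111___   (B,2)→(C,1,→)
state=C head=2 tape=221[1]11___   (C,1)→(C,2,←)
state=C head=1 tape=22[1]211___   (C,1)→(C,2,←)
state=C head=0 tape=2[2]2211___   (C,2)→(C,2,→)
state=C head=1 tape=22[2]211___   (C,2)→(C,2,→)
state=C head=2 tape=222[2]11___   (C,2)→(C,2,→)
state=C head=3 tape=2222[1]1___   (C,1)→(C,2,←)
state=C head=2 tape=222[2]21___   (C,2)→(C,2,→)
state=C head=3 tape=2222[2]1___   (C,2)→(C,2,→)
state=C head=4 tape=22222[1]___   (C,1)→(C,2,←)
state=C head=3 tape=2222[2]2___   (C,2)→(C,2,→)
state=C head=4 tape=22222[2]___   (C,2)→(C,2,→)
state=C head=5 tape=222222[_]__   (C,_)→(B,2,→)
state=B head=6 tape=2222222[_]_   (B,_)→(A,2,→)
state=A head=7 tape=22222222[_]
At halt the head is at cell 7.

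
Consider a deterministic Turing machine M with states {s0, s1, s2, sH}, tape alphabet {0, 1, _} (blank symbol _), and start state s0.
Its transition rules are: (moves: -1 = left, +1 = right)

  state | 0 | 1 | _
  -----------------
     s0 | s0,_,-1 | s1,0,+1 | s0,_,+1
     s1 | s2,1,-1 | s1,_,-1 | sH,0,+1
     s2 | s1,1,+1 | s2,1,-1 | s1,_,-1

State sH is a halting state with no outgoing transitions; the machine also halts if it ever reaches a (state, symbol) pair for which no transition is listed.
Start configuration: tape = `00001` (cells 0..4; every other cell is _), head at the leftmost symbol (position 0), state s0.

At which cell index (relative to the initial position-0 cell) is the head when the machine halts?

state=s0 head=0 tape=_[0]0001__   (s0,0)→(s0,_,-1)
state=s0 head=-1 tape=[_]_0001__   (s0,_)→(s0,_,+1)
state=s0 head=0 tape=_[_]0001__   (s0,_)→(s0,_,+1)
state=s0 head=1 tape=__[0]001__   (s0,0)→(s0,_,-1)
state=s0 head=0 tape=_[_]_001__   (s0,_)→(s0,_,+1)
state=s0 head=1 tape=__[_]001__   (s0,_)→(s0,_,+1)
state=s0 head=2 tape=___[0]01__   (s0,0)→(s0,_,-1)
state=s0 head=1 tape=__[_]_01__   (s0,_)→(s0,_,+1)
state=s0 head=2 tape=___[_]01__   (s0,_)→(s0,_,+1)
state=s0 head=3 tape=____[0]1__   (s0,0)→(s0,_,-1)
state=s0 head=2 tape=___[_]_1__   (s0,_)→(s0,_,+1)
state=s0 head=3 tape=____[_]1__   (s0,_)→(s0,_,+1)
state=s0 head=4 tape=_____[1]__   (s0,1)→(s1,0,+1)
state=s1 head=5 tape=_____0[_]_   (s1,_)→(sH,0,+1)
state=sH head=6 tape=_____00[_]
At halt the head is at cell 6.

6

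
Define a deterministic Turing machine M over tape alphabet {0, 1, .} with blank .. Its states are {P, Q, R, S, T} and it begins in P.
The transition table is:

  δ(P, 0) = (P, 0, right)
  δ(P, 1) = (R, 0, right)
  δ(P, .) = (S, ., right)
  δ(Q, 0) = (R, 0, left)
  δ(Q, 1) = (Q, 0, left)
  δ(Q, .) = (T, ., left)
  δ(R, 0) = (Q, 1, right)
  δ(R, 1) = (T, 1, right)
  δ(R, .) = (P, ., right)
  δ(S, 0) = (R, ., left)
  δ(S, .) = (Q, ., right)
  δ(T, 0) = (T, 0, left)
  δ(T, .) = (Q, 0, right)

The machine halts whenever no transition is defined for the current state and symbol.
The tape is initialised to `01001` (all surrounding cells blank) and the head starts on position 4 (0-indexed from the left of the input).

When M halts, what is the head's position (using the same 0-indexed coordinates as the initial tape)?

state=P head=4 tape=0100[1]....   (P,1)→(R,0,right)
state=R head=5 tape=01000[.]...   (R,.)→(P,.,right)
state=P head=6 tape=01000.[.]..   (P,.)→(S,.,right)
state=S head=7 tape=01000..[.].   (S,.)→(Q,.,right)
state=Q head=8 tape=01000...[.]   (Q,.)→(T,.,left)
state=T head=7 tape=01000..[.].   (T,.)→(Q,0,right)
state=Q head=8 tape=01000..0[.]   (Q,.)→(T,.,left)
state=T head=7 tape=01000..[0].   (T,0)→(T,0,left)
state=T head=6 tape=01000.[.]0.   (T,.)→(Q,0,right)
state=Q head=7 tape=01000.0[0].   (Q,0)→(R,0,left)
state=R head=6 tape=01000.[0]0.   (R,0)→(Q,1,right)
state=Q head=7 tape=01000.1[0].   (Q,0)→(R,0,left)
state=R head=6 tape=01000.[1]0.   (R,1)→(T,1,right)
state=T head=7 tape=01000.1[0].   (T,0)→(T,0,left)
state=T head=6 tape=01000.[1]0.
At halt the head is at cell 6.

6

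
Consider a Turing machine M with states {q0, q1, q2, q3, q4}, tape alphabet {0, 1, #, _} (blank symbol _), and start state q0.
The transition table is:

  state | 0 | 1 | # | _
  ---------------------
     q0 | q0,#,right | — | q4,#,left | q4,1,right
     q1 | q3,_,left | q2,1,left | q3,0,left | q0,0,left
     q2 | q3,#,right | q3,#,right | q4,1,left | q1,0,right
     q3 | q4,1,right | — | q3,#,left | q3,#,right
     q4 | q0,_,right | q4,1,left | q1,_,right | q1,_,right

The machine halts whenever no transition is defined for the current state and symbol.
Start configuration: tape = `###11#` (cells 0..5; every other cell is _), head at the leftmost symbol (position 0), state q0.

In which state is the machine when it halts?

q0 | _[#]##11#   read # → write #, move left, go to q4
q4 | [_]###11#   read _ → write _, move right, go to q1
q1 | _[#]##11#   read # → write 0, move left, go to q3
q3 | [_]0##11#   read _ → write #, move right, go to q3
q3 | #[0]##11#   read 0 → write 1, move right, go to q4
q4 | #1[#]#11#   read # → write _, move right, go to q1
q1 | #1_[#]11#   read # → write 0, move left, go to q3
q3 | #1[_]011#   read _ → write #, move right, go to q3
q3 | #1#[0]11#   read 0 → write 1, move right, go to q4
q4 | #1#1[1]1#   read 1 → write 1, move left, go to q4
q4 | #1#[1]11#   read 1 → write 1, move left, go to q4
q4 | #1[#]111#   read # → write _, move right, go to q1
q1 | #1_[1]11#   read 1 → write 1, move left, go to q2
q2 | #1[_]111#   read _ → write 0, move right, go to q1
q1 | #10[1]11#   read 1 → write 1, move left, go to q2
q2 | #1[0]111#   read 0 → write #, move right, go to q3
q3 | #1#[1]11#
No transition is defined for (q3, 1); M halts in state q3.

q3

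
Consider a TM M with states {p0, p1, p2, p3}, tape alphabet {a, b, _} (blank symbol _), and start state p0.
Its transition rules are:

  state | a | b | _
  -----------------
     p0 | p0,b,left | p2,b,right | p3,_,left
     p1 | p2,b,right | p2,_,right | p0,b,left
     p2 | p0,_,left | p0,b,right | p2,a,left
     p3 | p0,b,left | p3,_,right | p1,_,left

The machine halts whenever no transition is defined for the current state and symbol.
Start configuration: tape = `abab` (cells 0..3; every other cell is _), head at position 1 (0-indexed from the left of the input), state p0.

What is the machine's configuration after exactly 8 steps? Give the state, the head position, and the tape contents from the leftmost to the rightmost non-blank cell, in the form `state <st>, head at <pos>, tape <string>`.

p0 | a[b]ab   read b → write b, move right, go to p2
p2 | ab[a]b   read a → write _, move left, go to p0
p0 | a[b]_b   read b → write b, move right, go to p2
p2 | ab[_]b   read _ → write a, move left, go to p2
p2 | a[b]ab   read b → write b, move right, go to p0
p0 | ab[a]b   read a → write b, move left, go to p0
p0 | a[b]bb   read b → write b, move right, go to p2
p2 | ab[b]b   read b → write b, move right, go to p0
p0 | abb[b]
After 8 steps: state p0, head at 3, tape abbb.

state p0, head at 3, tape abbb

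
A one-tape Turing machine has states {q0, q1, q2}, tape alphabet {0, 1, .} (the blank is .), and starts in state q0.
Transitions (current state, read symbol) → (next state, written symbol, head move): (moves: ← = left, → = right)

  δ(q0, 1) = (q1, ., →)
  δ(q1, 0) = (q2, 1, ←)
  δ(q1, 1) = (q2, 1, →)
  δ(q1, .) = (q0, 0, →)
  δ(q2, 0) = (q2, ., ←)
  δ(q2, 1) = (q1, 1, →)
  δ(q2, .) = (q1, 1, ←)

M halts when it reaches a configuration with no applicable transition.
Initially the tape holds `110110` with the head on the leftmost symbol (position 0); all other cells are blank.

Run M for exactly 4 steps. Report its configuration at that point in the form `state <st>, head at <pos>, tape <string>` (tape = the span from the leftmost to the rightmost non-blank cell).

state q1, head at 2, tape 1.110

q0 | [1]10110   read 1 → write ., move →, go to q1
q1 | .[1]0110   read 1 → write 1, move →, go to q2
q2 | .1[0]110   read 0 → write ., move ←, go to q2
q2 | .[1].110   read 1 → write 1, move →, go to q1
q1 | .1[.]110
After 4 steps: state q1, head at 2, tape 1.110.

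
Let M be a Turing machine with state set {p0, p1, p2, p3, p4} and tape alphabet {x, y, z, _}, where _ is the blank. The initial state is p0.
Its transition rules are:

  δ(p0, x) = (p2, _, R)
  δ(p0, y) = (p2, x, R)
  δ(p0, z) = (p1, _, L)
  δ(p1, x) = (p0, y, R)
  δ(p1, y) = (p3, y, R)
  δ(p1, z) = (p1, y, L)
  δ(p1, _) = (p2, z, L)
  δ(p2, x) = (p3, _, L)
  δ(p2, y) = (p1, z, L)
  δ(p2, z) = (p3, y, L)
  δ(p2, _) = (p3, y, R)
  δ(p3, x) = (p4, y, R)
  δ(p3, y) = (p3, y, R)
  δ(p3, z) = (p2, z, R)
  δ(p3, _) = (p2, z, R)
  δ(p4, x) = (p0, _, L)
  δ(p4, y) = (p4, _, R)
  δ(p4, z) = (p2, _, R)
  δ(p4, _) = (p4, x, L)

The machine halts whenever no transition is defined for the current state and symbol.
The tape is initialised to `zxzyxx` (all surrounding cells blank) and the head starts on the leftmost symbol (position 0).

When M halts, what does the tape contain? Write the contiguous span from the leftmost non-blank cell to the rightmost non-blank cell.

yzyyyzy

p0 | __[z]xzyxx_   read z → write _, move L, go to p1
p1 | _[_]_xzyxx_   read _ → write z, move L, go to p2
p2 | [_]z_xzyxx_   read _ → write y, move R, go to p3
p3 | y[z]_xzyxx_   read z → write z, move R, go to p2
p2 | yz[_]xzyxx_   read _ → write y, move R, go to p3
p3 | yzy[x]zyxx_   read x → write y, move R, go to p4
p4 | yzyy[z]yxx_   read z → write _, move R, go to p2
p2 | yzyy_[y]xx_   read y → write z, move L, go to p1
p1 | yzyy[_]zxx_   read _ → write z, move L, go to p2
p2 | yzy[y]zzxx_   read y → write z, move L, go to p1
p1 | yz[y]zzzxx_   read y → write y, move R, go to p3
p3 | yzy[z]zzxx_   read z → write z, move R, go to p2
p2 | yzyz[z]zxx_   read z → write y, move L, go to p3
p3 | yzy[z]yzxx_   read z → write z, move R, go to p2
p2 | yzyz[y]zxx_   read y → write z, move L, go to p1
p1 | yzy[z]zzxx_   read z → write y, move L, go to p1
p1 | yz[y]yzzxx_   read y → write y, move R, go to p3
p3 | yzy[y]zzxx_   read y → write y, move R, go to p3
p3 | yzyy[z]zxx_   read z → write z, move R, go to p2
p2 | yzyyz[z]xx_   read z → write y, move L, go to p3
p3 | yzyy[z]yxx_   read z → write z, move R, go to p2
p2 | yzyyz[y]xx_   read y → write z, move L, go to p1
p1 | yzyy[z]zxx_   read z → write y, move L, go to p1
p1 | yzy[y]yzxx_   read y → write y, move R, go to p3
p3 | yzyy[y]zxx_   read y → write y, move R, go to p3
p3 | yzyyy[z]xx_   read z → write z, move R, go to p2
p2 | yzyyyz[x]x_   read x → write _, move L, go to p3
p3 | yzyyy[z]_x_   read z → write z, move R, go to p2
p2 | yzyyyz[_]x_   read _ → write y, move R, go to p3
p3 | yzyyyzy[x]_   read x → write y, move R, go to p4
p4 | yzyyyzyy[_]   read _ → write x, move L, go to p4
p4 | yzyyyzy[y]x   read y → write _, move R, go to p4
p4 | yzyyyzy_[x]   read x → write _, move L, go to p0
p0 | yzyyyzy[_]_
The non-blank tape span at halt is yzyyyzy.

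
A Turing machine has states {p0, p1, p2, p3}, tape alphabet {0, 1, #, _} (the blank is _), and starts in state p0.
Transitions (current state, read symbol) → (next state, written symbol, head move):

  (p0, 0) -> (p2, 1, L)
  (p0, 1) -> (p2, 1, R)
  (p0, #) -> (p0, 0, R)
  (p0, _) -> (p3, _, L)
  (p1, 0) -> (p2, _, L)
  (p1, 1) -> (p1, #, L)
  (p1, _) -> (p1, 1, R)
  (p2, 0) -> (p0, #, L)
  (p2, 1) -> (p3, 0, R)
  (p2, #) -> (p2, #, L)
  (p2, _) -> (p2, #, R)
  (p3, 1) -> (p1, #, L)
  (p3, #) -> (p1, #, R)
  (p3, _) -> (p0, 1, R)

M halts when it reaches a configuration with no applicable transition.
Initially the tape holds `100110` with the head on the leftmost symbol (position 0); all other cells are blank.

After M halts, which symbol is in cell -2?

state=p0 head=0 tape=___[1]00110   (p0,1)→(p2,1,R)
state=p2 head=1 tape=___1[0]0110   (p2,0)→(p0,#,L)
state=p0 head=0 tape=___[1]#0110   (p0,1)→(p2,1,R)
state=p2 head=1 tape=___1[#]0110   (p2,#)→(p2,#,L)
state=p2 head=0 tape=___[1]#0110   (p2,1)→(p3,0,R)
state=p3 head=1 tape=___0[#]0110   (p3,#)→(p1,#,R)
state=p1 head=2 tape=___0#[0]110   (p1,0)→(p2,_,L)
state=p2 head=1 tape=___0[#]_110   (p2,#)→(p2,#,L)
state=p2 head=0 tape=___[0]#_110   (p2,0)→(p0,#,L)
state=p0 head=-1 tape=__[_]##_110   (p0,_)→(p3,_,L)
state=p3 head=-2 tape=_[_]_##_110   (p3,_)→(p0,1,R)
state=p0 head=-1 tape=_1[_]##_110   (p0,_)→(p3,_,L)
state=p3 head=-2 tape=_[1]_##_110   (p3,1)→(p1,#,L)
state=p1 head=-3 tape=[_]#_##_110   (p1,_)→(p1,1,R)
state=p1 head=-2 tape=1[#]_##_110
Cell -2 holds # when M halts.

#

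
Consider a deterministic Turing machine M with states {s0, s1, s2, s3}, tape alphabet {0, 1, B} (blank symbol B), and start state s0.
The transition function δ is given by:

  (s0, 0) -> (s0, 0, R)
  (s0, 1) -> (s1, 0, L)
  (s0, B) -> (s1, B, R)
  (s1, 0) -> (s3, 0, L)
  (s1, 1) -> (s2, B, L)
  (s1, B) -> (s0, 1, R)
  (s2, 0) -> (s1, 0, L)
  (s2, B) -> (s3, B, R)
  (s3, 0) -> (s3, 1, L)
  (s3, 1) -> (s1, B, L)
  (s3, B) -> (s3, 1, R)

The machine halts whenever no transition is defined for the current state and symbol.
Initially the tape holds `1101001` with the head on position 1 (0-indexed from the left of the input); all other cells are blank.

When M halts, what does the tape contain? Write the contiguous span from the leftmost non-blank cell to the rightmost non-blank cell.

11B1BB01

s0 | B1[1]01001   read 1 → write 0, move L, go to s1
s1 | B[1]001001   read 1 → write B, move L, go to s2
s2 | [B]B001001   read B → write B, move R, go to s3
s3 | B[B]001001   read B → write 1, move R, go to s3
s3 | B1[0]01001   read 0 → write 1, move L, go to s3
s3 | B[1]101001   read 1 → write B, move L, go to s1
s1 | [B]B101001   read B → write 1, move R, go to s0
s0 | 1[B]101001   read B → write B, move R, go to s1
s1 | 1B[1]01001   read 1 → write B, move L, go to s2
s2 | 1[B]B01001   read B → write B, move R, go to s3
s3 | 1B[B]01001   read B → write 1, move R, go to s3
s3 | 1B1[0]1001   read 0 → write 1, move L, go to s3
s3 | 1B[1]11001   read 1 → write B, move L, go to s1
s1 | 1[B]B11001   read B → write 1, move R, go to s0
s0 | 11[B]11001   read B → write B, move R, go to s1
s1 | 11B[1]1001   read 1 → write B, move L, go to s2
s2 | 11[B]B1001   read B → write B, move R, go to s3
s3 | 11B[B]1001   read B → write 1, move R, go to s3
s3 | 11B1[1]001   read 1 → write B, move L, go to s1
s1 | 11B[1]B001   read 1 → write B, move L, go to s2
s2 | 11[B]BB001   read B → write B, move R, go to s3
s3 | 11B[B]B001   read B → write 1, move R, go to s3
s3 | 11B1[B]001   read B → write 1, move R, go to s3
s3 | 11B11[0]01   read 0 → write 1, move L, go to s3
s3 | 11B1[1]101   read 1 → write B, move L, go to s1
s1 | 11B[1]B101   read 1 → write B, move L, go to s2
s2 | 11[B]BB101   read B → write B, move R, go to s3
s3 | 11B[B]B101   read B → write 1, move R, go to s3
s3 | 11B1[B]101   read B → write 1, move R, go to s3
s3 | 11B11[1]01   read 1 → write B, move L, go to s1
s1 | 11B1[1]B01   read 1 → write B, move L, go to s2
s2 | 11B[1]BB01
The non-blank tape span at halt is 11B1BB01.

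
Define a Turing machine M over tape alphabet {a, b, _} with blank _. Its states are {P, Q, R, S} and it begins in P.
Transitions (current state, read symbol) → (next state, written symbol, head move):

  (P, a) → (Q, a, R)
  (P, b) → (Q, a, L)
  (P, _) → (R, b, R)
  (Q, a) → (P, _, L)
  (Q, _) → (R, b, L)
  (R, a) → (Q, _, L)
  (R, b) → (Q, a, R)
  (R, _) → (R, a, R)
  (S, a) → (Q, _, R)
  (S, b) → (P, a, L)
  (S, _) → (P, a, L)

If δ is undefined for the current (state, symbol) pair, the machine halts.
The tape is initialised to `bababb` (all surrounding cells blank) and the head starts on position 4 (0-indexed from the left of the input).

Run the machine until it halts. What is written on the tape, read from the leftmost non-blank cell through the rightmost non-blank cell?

P | ___baba[b]b   read b → write a, move L, go to Q
Q | ___bab[a]ab   read a → write _, move L, go to P
P | ___ba[b]_ab   read b → write a, move L, go to Q
Q | ___b[a]a_ab   read a → write _, move L, go to P
P | ___[b]_a_ab   read b → write a, move L, go to Q
Q | __[_]a_a_ab   read _ → write b, move L, go to R
R | _[_]ba_a_ab   read _ → write a, move R, go to R
R | _a[b]a_a_ab   read b → write a, move R, go to Q
Q | _aa[a]_a_ab   read a → write _, move L, go to P
P | _a[a]__a_ab   read a → write a, move R, go to Q
Q | _aa[_]_a_ab   read _ → write b, move L, go to R
R | _a[a]b_a_ab   read a → write _, move L, go to Q
Q | _[a]_b_a_ab   read a → write _, move L, go to P
P | [_]__b_a_ab   read _ → write b, move R, go to R
R | b[_]_b_a_ab   read _ → write a, move R, go to R
R | ba[_]b_a_ab   read _ → write a, move R, go to R
R | baa[b]_a_ab   read b → write a, move R, go to Q
Q | baaa[_]a_ab   read _ → write b, move L, go to R
R | baa[a]ba_ab   read a → write _, move L, go to Q
Q | ba[a]_ba_ab   read a → write _, move L, go to P
P | b[a]__ba_ab   read a → write a, move R, go to Q
Q | ba[_]_ba_ab   read _ → write b, move L, go to R
R | b[a]b_ba_ab   read a → write _, move L, go to Q
Q | [b]_b_ba_ab
The non-blank tape span at halt is b_b_ba_ab.

b_b_ba_ab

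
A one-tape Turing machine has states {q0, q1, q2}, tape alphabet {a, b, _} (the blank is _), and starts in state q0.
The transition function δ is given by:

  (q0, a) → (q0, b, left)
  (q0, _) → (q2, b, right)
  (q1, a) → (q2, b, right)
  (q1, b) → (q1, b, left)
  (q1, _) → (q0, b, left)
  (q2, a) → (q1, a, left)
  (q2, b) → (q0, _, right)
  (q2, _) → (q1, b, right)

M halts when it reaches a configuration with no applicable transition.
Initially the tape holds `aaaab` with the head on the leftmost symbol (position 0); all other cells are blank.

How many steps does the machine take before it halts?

q0 | _[a]aaab   read a → write b, move left, go to q0
q0 | [_]baaab   read _ → write b, move right, go to q2
q2 | b[b]aaab   read b → write _, move right, go to q0
q0 | b_[a]aab   read a → write b, move left, go to q0
q0 | b[_]baab   read _ → write b, move right, go to q2
q2 | bb[b]aab   read b → write _, move right, go to q0
q0 | bb_[a]ab   read a → write b, move left, go to q0
q0 | bb[_]bab   read _ → write b, move right, go to q2
q2 | bbb[b]ab   read b → write _, move right, go to q0
q0 | bbb_[a]b   read a → write b, move left, go to q0
q0 | bbb[_]bb   read _ → write b, move right, go to q2
q2 | bbbb[b]b   read b → write _, move right, go to q0
q0 | bbbb_[b]
M halts after 12 transitions.

12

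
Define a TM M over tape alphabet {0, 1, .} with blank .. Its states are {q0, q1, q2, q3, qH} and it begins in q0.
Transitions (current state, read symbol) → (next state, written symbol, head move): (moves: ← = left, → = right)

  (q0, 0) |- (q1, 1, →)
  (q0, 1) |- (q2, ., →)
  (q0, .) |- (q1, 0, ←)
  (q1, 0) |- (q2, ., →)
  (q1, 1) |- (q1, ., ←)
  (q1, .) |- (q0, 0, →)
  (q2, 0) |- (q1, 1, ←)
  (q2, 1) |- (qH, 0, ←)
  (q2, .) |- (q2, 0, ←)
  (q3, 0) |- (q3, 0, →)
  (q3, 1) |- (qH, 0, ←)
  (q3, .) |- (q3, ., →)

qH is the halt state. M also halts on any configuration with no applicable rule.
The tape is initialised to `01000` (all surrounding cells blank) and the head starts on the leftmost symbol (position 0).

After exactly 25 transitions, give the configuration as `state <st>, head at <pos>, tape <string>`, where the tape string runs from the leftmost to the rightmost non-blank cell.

state q0, head at 3, tape 0000010

state=q0 head=0 tape=..[0]1000   (q0,0)→(q1,1,→)
state=q1 head=1 tape=..1[1]000   (q1,1)→(q1,.,←)
state=q1 head=0 tape=..[1].000   (q1,1)→(q1,.,←)
state=q1 head=-1 tape=.[.]..000   (q1,.)→(q0,0,→)
state=q0 head=0 tape=.0[.].000   (q0,.)→(q1,0,←)
state=q1 head=-1 tape=.[0]0.000   (q1,0)→(q2,.,→)
state=q2 head=0 tape=..[0].000   (q2,0)→(q1,1,←)
state=q1 head=-1 tape=.[.]1.000   (q1,.)→(q0,0,→)
state=q0 head=0 tape=.0[1].000   (q0,1)→(q2,.,→)
state=q2 head=1 tape=.0.[.]000   (q2,.)→(q2,0,←)
state=q2 head=0 tape=.0[.]0000   (q2,.)→(q2,0,←)
state=q2 head=-1 tape=.[0]00000   (q2,0)→(q1,1,←)
state=q1 head=-2 tape=[.]100000   (q1,.)→(q0,0,→)
state=q0 head=-1 tape=0[1]00000   (q0,1)→(q2,.,→)
state=q2 head=0 tape=0.[0]0000   (q2,0)→(q1,1,←)
state=q1 head=-1 tape=0[.]10000   (q1,.)→(q0,0,→)
state=q0 head=0 tape=00[1]0000   (q0,1)→(q2,.,→)
state=q2 head=1 tape=00.[0]000   (q2,0)→(q1,1,←)
state=q1 head=0 tape=00[.]1000   (q1,.)→(q0,0,→)
state=q0 head=1 tape=000[1]000   (q0,1)→(q2,.,→)
state=q2 head=2 tape=000.[0]00   (q2,0)→(q1,1,←)
state=q1 head=1 tape=000[.]100   (q1,.)→(q0,0,→)
state=q0 head=2 tape=0000[1]00   (q0,1)→(q2,.,→)
state=q2 head=3 tape=0000.[0]0   (q2,0)→(q1,1,←)
state=q1 head=2 tape=0000[.]10   (q1,.)→(q0,0,→)
state=q0 head=3 tape=00000[1]0
After 25 steps: state q0, head at 3, tape 0000010.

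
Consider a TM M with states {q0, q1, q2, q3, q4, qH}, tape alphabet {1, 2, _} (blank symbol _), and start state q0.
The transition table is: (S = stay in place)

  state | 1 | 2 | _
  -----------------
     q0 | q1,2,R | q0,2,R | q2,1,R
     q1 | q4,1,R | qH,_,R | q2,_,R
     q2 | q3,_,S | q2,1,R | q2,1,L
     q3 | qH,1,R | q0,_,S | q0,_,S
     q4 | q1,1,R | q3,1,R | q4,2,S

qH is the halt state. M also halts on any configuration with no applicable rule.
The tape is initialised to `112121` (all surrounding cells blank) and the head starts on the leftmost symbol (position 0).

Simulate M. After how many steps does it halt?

4

state=q0 head=0 tape=[1]12121   (q0,1)→(q1,2,R)
state=q1 head=1 tape=2[1]2121   (q1,1)→(q4,1,R)
state=q4 head=2 tape=21[2]121   (q4,2)→(q3,1,R)
state=q3 head=3 tape=211[1]21   (q3,1)→(qH,1,R)
state=qH head=4 tape=2111[2]1
M halts after 4 transitions.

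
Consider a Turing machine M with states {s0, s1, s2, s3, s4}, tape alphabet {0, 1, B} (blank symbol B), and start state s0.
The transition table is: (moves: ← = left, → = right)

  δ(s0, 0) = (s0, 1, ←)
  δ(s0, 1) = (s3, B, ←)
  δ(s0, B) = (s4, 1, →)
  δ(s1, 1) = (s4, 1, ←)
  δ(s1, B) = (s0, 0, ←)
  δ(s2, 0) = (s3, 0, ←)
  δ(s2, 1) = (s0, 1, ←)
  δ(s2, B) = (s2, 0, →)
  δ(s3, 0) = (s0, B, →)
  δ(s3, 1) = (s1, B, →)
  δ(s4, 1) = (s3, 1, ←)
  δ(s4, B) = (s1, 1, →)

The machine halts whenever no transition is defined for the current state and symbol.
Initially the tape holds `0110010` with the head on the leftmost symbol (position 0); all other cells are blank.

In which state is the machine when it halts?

s3

state=s0 head=0 tape=BB[0]110010   (s0,0)→(s0,1,←)
state=s0 head=-1 tape=B[B]1110010   (s0,B)→(s4,1,→)
state=s4 head=0 tape=B1[1]110010   (s4,1)→(s3,1,←)
state=s3 head=-1 tape=B[1]1110010   (s3,1)→(s1,B,→)
state=s1 head=0 tape=BB[1]110010   (s1,1)→(s4,1,←)
state=s4 head=-1 tape=B[B]1110010   (s4,B)→(s1,1,→)
state=s1 head=0 tape=B1[1]110010   (s1,1)→(s4,1,←)
state=s4 head=-1 tape=B[1]1110010   (s4,1)→(s3,1,←)
state=s3 head=-2 tape=[B]11110010
No transition is defined for (s3, B); M halts in state s3.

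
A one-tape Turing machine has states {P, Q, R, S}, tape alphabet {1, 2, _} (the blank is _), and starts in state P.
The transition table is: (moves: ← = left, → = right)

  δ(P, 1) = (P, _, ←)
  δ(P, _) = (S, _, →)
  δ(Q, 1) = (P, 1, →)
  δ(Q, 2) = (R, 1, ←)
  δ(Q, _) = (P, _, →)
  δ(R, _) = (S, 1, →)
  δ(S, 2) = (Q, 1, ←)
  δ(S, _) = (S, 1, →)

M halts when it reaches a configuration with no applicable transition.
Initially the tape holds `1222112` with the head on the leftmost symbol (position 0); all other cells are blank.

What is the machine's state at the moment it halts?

S

P | _[1]222112   read 1 → write _, move ←, go to P
P | [_]_222112   read _ → write _, move →, go to S
S | _[_]222112   read _ → write 1, move →, go to S
S | _1[2]22112   read 2 → write 1, move ←, go to Q
Q | _[1]122112   read 1 → write 1, move →, go to P
P | _1[1]22112   read 1 → write _, move ←, go to P
P | _[1]_22112   read 1 → write _, move ←, go to P
P | [_]__22112   read _ → write _, move →, go to S
S | _[_]_22112   read _ → write 1, move →, go to S
S | _1[_]22112   read _ → write 1, move →, go to S
S | _11[2]2112   read 2 → write 1, move ←, go to Q
Q | _1[1]12112   read 1 → write 1, move →, go to P
P | _11[1]2112   read 1 → write _, move ←, go to P
P | _1[1]_2112   read 1 → write _, move ←, go to P
P | _[1]__2112   read 1 → write _, move ←, go to P
P | [_]___2112   read _ → write _, move →, go to S
S | _[_]__2112   read _ → write 1, move →, go to S
S | _1[_]_2112   read _ → write 1, move →, go to S
S | _11[_]2112   read _ → write 1, move →, go to S
S | _111[2]112   read 2 → write 1, move ←, go to Q
Q | _11[1]1112   read 1 → write 1, move →, go to P
P | _111[1]112   read 1 → write _, move ←, go to P
P | _11[1]_112   read 1 → write _, move ←, go to P
P | _1[1]__112   read 1 → write _, move ←, go to P
P | _[1]___112   read 1 → write _, move ←, go to P
P | [_]____112   read _ → write _, move →, go to S
S | _[_]___112   read _ → write 1, move →, go to S
S | _1[_]__112   read _ → write 1, move →, go to S
S | _11[_]_112   read _ → write 1, move →, go to S
S | _111[_]112   read _ → write 1, move →, go to S
S | _1111[1]12
No transition is defined for (S, 1); M halts in state S.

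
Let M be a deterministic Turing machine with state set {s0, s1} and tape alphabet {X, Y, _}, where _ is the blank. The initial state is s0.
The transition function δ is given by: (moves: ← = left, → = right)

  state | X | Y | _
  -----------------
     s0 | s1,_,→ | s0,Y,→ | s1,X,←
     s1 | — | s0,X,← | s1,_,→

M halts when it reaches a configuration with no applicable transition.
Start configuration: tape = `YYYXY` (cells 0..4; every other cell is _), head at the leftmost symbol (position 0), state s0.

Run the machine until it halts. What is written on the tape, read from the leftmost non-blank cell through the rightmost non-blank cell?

YY_XX

state=s0 head=0 tape=[Y]YYXY   (s0,Y)→(s0,Y,→)
state=s0 head=1 tape=Y[Y]YXY   (s0,Y)→(s0,Y,→)
state=s0 head=2 tape=YY[Y]XY   (s0,Y)→(s0,Y,→)
state=s0 head=3 tape=YYY[X]Y   (s0,X)→(s1,_,→)
state=s1 head=4 tape=YYY_[Y]   (s1,Y)→(s0,X,←)
state=s0 head=3 tape=YYY[_]X   (s0,_)→(s1,X,←)
state=s1 head=2 tape=YY[Y]XX   (s1,Y)→(s0,X,←)
state=s0 head=1 tape=Y[Y]XXX   (s0,Y)→(s0,Y,→)
state=s0 head=2 tape=YY[X]XX   (s0,X)→(s1,_,→)
state=s1 head=3 tape=YY_[X]X
The non-blank tape span at halt is YY_XX.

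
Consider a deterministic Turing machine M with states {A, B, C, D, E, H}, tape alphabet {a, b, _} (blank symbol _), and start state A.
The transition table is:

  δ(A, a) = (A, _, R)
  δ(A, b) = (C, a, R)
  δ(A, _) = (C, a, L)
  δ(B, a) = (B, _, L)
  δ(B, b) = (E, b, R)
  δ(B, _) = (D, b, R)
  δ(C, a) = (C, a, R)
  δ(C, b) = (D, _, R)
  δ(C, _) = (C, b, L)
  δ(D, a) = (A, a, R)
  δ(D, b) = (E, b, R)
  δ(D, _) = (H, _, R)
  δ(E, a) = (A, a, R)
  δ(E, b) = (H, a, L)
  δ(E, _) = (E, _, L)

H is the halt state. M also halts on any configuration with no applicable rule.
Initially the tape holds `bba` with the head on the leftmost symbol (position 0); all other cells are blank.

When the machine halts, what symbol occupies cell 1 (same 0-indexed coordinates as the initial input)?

_

state=A head=0 tape=[b]ba____   (A,b)→(C,a,R)
state=C head=1 tape=a[b]a____   (C,b)→(D,_,R)
state=D head=2 tape=a_[a]____   (D,a)→(A,a,R)
state=A head=3 tape=a_a[_]___   (A,_)→(C,a,L)
state=C head=2 tape=a_[a]a___   (C,a)→(C,a,R)
state=C head=3 tape=a_a[a]___   (C,a)→(C,a,R)
state=C head=4 tape=a_aa[_]__   (C,_)→(C,b,L)
state=C head=3 tape=a_a[a]b__   (C,a)→(C,a,R)
state=C head=4 tape=a_aa[b]__   (C,b)→(D,_,R)
state=D head=5 tape=a_aa_[_]_   (D,_)→(H,_,R)
state=H head=6 tape=a_aa__[_]
Cell 1 holds _ when M halts.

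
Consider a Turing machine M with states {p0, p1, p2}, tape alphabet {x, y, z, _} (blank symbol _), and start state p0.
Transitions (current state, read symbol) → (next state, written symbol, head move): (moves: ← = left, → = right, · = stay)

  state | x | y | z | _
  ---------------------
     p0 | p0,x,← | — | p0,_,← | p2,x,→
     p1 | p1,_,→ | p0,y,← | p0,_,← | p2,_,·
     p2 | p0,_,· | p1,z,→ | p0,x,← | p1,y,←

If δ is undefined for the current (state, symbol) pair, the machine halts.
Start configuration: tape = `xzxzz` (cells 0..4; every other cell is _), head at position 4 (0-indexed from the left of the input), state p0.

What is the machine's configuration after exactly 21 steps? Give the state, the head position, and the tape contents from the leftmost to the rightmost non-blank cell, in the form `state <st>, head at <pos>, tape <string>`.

state=p0 head=4 tape=__xzxz[z]   (p0,z)→(p0,_,←)
state=p0 head=3 tape=__xzx[z]_   (p0,z)→(p0,_,←)
state=p0 head=2 tape=__xz[x]__   (p0,x)→(p0,x,←)
state=p0 head=1 tape=__x[z]x__   (p0,z)→(p0,_,←)
state=p0 head=0 tape=__[x]_x__   (p0,x)→(p0,x,←)
state=p0 head=-1 tape=_[_]x_x__   (p0,_)→(p2,x,→)
state=p2 head=0 tape=_x[x]_x__   (p2,x)→(p0,_,·)
state=p0 head=0 tape=_x[_]_x__   (p0,_)→(p2,x,→)
state=p2 head=1 tape=_xx[_]x__   (p2,_)→(p1,y,←)
state=p1 head=0 tape=_x[x]yx__   (p1,x)→(p1,_,→)
state=p1 head=1 tape=_x_[y]x__   (p1,y)→(p0,y,←)
state=p0 head=0 tape=_x[_]yx__   (p0,_)→(p2,x,→)
state=p2 head=1 tape=_xx[y]x__   (p2,y)→(p1,z,→)
state=p1 head=2 tape=_xxz[x]__   (p1,x)→(p1,_,→)
state=p1 head=3 tape=_xxz_[_]_   (p1,_)→(p2,_,·)
state=p2 head=3 tape=_xxz_[_]_   (p2,_)→(p1,y,←)
state=p1 head=2 tape=_xxz[_]y_   (p1,_)→(p2,_,·)
state=p2 head=2 tape=_xxz[_]y_   (p2,_)→(p1,y,←)
state=p1 head=1 tape=_xx[z]yy_   (p1,z)→(p0,_,←)
state=p0 head=0 tape=_x[x]_yy_   (p0,x)→(p0,x,←)
state=p0 head=-1 tape=_[x]x_yy_   (p0,x)→(p0,x,←)
state=p0 head=-2 tape=[_]xx_yy_
After 21 steps: state p0, head at -2, tape xx_yy.

state p0, head at -2, tape xx_yy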